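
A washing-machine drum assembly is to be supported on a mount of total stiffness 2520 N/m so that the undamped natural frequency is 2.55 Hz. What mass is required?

9.82 kg

ω_n = 2πf_n = 2π × 2.55 = 16.02 rad/s.
m = k/ω_n² = 2520/16.02² = 2520/256.7 = 9.817 kg.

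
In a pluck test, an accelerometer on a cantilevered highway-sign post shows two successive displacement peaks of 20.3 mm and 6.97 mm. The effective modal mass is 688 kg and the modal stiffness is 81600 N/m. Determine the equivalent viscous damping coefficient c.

Logarithmic decrement δ = (1/n)·ln(x₀/x_n) = (1/1)·ln(20.3/6.97) = (1/1)·ln(2.912) = 1.069.
ζ = δ/√(4π² + δ²) = 1.069/√(39.48 + 1.14) = 1.069/6.373 = 0.1677.
c = ζ · 2√(km) = 0.1677 × 2√(81600 × 688) = 0.1677 × 14990 = 2513 N·s/m.

2510 N·s/m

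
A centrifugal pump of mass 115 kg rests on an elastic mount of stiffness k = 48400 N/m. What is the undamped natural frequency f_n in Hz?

ω_n = √(k/m) = √(48400/115) = √420.9 = 20.52 rad/s.
f_n = ω_n/(2π) = 20.52/6.283 = 3.265 Hz.

3.27 Hz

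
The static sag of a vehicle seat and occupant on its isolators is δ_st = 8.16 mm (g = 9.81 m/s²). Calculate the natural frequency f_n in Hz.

ω_n = √(g/δ_st) = √(9.81/0.00816) = √1202 = 34.67 rad/s.
f_n = ω_n/(2π) = 34.67/6.283 = 5.518 Hz.

5.52 Hz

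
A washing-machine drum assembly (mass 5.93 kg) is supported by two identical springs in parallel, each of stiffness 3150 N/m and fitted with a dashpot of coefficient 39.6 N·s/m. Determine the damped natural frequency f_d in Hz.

Parallel springs add: k_eq = 2 × 3150 = 6300 N/m.
ω_n = √(k_eq/m) = √(6300/5.93) = 32.59 rad/s.
Critical damping c_c = 2√(k_eq·m) = 2√(6300 × 5.93) = 386.6 N·s/m, so ζ = c/c_c = 39.6/386.6 = 0.1024.
ω_d = ω_n√(1 − ζ²) = 32.59 × √(1 − 0.0105) = 32.42 rad/s.
f_d = ω_d/(2π) = 5.160 Hz.

5.16 Hz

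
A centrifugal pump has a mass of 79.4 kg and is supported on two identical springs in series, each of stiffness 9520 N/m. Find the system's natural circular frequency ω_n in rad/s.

Series springs: 1/k_eq = 2/9520, so k_eq = 9520/2 = 4760 N/m.
ω_n = √(k_eq/m) = √(4760/79.4) = √59.95 = 7.743 rad/s.

7.74 rad/s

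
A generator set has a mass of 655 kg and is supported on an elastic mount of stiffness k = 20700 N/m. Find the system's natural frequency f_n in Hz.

ω_n = √(k/m) = √(20700/655) = √31.60 = 5.622 rad/s.
f_n = ω_n/(2π) = 5.622/6.283 = 0.8947 Hz.

0.895 Hz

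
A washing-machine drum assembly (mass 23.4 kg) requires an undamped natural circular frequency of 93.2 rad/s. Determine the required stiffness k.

203000 N/m

k = m·ω_n² = 23.4 × 93.20² = 23.4 × 8686 = 203300 N/m.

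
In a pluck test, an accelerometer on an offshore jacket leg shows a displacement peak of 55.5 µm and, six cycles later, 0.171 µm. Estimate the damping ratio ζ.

0.152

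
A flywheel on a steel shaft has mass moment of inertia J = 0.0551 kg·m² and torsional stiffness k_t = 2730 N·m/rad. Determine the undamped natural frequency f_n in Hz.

35.4 Hz

ω_n = √(k_t/J) = √(2730/0.0551) = √49550 = 222.6 rad/s.
f_n = ω_n/(2π) = 222.6/6.283 = 35.43 Hz.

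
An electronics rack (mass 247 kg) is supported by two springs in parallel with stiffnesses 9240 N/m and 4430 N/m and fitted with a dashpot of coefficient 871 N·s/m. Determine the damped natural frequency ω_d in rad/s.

7.23 rad/s

Parallel springs add: k_eq = 9240 + 4430 = 13670 N/m.
ω_n = √(k_eq/m) = √(13670/247) = 7.439 rad/s.
Critical damping c_c = 2√(k_eq·m) = 2√(13670 × 247) = 3675 N·s/m, so ζ = c/c_c = 871/3675 = 0.2370.
ω_d = ω_n√(1 − ζ²) = 7.439 × √(1 − 0.0562) = 7.227 rad/s.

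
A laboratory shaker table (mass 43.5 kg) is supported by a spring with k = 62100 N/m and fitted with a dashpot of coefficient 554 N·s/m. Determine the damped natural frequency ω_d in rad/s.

ω_n = √(k/m) = √(62100/43.5) = 37.78 rad/s.
Critical damping c_c = 2√(k·m) = 2√(62100 × 43.5) = 3287 N·s/m, so ζ = c/c_c = 554/3287 = 0.1685.
ω_d = ω_n√(1 − ζ²) = 37.78 × √(1 − 0.0284) = 37.24 rad/s.

37.2 rad/s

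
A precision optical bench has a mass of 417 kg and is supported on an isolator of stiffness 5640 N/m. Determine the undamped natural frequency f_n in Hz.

ω_n = √(k/m) = √(5640/417) = √13.53 = 3.678 rad/s.
f_n = ω_n/(2π) = 3.678/6.283 = 0.5853 Hz.

0.585 Hz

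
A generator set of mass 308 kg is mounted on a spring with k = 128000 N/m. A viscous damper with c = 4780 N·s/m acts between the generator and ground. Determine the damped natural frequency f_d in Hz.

3.00 Hz

ω_n = √(k/m) = √(128000/308) = 20.39 rad/s.
Critical damping c_c = 2√(k·m) = 2√(128000 × 308) = 12560 N·s/m, so ζ = c/c_c = 4780/12560 = 0.3806.
ω_d = ω_n√(1 − ζ²) = 20.39 × √(1 − 0.145) = 18.85 rad/s.
f_d = ω_d/(2π) = 3.000 Hz.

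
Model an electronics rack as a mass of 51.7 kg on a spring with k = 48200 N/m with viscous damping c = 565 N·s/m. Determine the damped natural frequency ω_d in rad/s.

30.0 rad/s

ω_n = √(k/m) = √(48200/51.7) = 30.53 rad/s.
Critical damping c_c = 2√(k·m) = 2√(48200 × 51.7) = 3157 N·s/m, so ζ = c/c_c = 565/3157 = 0.1790.
ω_d = ω_n√(1 − ζ²) = 30.53 × √(1 − 0.0320) = 30.04 rad/s.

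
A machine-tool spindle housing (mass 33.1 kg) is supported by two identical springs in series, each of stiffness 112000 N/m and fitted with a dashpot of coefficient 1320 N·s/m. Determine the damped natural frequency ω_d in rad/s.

36.0 rad/s

Series springs: 1/k_eq = 2/112000, so k_eq = 112000/2 = 56000 N/m.
ω_n = √(k_eq/m) = √(56000/33.1) = 41.13 rad/s.
Critical damping c_c = 2√(k_eq·m) = 2√(56000 × 33.1) = 2723 N·s/m, so ζ = c/c_c = 1320/2723 = 0.4848.
ω_d = ω_n√(1 − ζ²) = 41.13 × √(1 − 0.235) = 35.98 rad/s.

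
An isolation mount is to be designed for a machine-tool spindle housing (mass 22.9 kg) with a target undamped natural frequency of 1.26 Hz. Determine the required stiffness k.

1440 N/m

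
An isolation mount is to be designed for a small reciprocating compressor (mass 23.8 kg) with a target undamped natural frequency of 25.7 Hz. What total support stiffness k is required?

621000 N/m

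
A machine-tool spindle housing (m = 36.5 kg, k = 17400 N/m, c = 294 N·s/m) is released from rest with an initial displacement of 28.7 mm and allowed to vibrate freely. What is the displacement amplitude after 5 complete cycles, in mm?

ζ = c/(2√(km)) = 294/(2√(17400 × 36.5)) = 294/1594 = 0.1845.
Logarithmic decrement δ = 2πζ/√(1 − ζ²) = 2π × 0.1845/√(1 − 0.0340) = 1.179.
After n cycles, x_n/x₀ = e^(−nδ), so x_5 = 28.7 × e^(−5 × 1.179) = 28.7 × 0.002750 = 0.07893 mm.

0.0789 mm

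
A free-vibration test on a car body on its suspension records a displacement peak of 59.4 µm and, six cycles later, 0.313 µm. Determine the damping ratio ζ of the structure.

0.138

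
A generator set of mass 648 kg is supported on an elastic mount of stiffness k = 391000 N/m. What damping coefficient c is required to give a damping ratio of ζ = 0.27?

c_c = 2√(k·m) = 2√(391000 × 648) = 31840 N·s/m.
c = ζ·c_c = 0.27 × 31840 = 8595 N·s/m.

8600 N·s/m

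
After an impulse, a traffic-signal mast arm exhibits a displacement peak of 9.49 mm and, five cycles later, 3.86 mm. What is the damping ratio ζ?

0.0286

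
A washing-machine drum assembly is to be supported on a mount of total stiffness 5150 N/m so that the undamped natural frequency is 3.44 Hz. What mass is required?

11.0 kg

ω_n = 2πf_n = 2π × 3.44 = 21.61 rad/s.
m = k/ω_n² = 5150/21.61² = 5150/467.2 = 11.02 kg.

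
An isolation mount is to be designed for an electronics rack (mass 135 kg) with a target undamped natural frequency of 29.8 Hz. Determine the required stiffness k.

4730000 N/m

ω_n = 2πf_n = 2π × 29.8 = 187.2 rad/s.
k = m·ω_n² = 135 × 187.2² = 135 × 35060 = 4733000 N/m.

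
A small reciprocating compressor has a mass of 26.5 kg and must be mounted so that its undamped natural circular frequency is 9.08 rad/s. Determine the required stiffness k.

2180 N/m

k = m·ω_n² = 26.5 × 9.080² = 26.5 × 82.45 = 2185 N/m.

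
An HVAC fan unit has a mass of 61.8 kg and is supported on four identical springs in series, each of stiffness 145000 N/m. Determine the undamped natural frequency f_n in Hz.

Series springs: 1/k_eq = 4/145000, so k_eq = 145000/4 = 36250 N/m.
ω_n = √(k_eq/m) = √(36250/61.8) = √586.6 = 24.22 rad/s.
f_n = ω_n/(2π) = 24.22/6.283 = 3.855 Hz.

3.85 Hz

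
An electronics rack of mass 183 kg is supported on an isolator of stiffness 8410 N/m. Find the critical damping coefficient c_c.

2480 N·s/m

c_c = 2√(k·m) = 2√(8410 × 183) = 2 × 1241 = 2481 N·s/m.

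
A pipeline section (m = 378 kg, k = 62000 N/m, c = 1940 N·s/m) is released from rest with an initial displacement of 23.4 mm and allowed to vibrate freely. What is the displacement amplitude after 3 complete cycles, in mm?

0.495 mm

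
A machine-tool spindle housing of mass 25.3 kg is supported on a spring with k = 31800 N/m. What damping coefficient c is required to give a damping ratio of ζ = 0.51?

915 N·s/m

c_c = 2√(k·m) = 2√(31800 × 25.3) = 1794 N·s/m.
c = ζ·c_c = 0.51 × 1794 = 914.9 N·s/m.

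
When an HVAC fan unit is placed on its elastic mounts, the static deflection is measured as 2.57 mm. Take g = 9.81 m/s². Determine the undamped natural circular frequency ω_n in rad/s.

61.8 rad/s

ω_n = √(g/δ_st) = √(9.81/0.00257) = √3817 = 61.78 rad/s.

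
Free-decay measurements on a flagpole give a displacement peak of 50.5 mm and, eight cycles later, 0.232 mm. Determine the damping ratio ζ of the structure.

0.106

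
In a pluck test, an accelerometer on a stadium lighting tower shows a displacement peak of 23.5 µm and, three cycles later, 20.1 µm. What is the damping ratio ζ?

0.00829

Logarithmic decrement δ = (1/n)·ln(x₀/x_n) = (1/3)·ln(23.5/20.1) = (1/3)·ln(1.169) = 0.05209.
ζ = δ/√(4π² + δ²) = 0.05209/√(39.48 + 0.00271) = 0.05209/6.283 = 0.008291.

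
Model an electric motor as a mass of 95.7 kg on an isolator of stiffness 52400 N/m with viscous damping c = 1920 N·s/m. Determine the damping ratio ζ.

ω_n = √(k/m) = √(52400/95.7) = 23.40 rad/s.
Critical damping c_c = 2√(k·m) = 2√(52400 × 95.7) = 4479 N·s/m, so ζ = c/c_c = 1920/4479 = 0.4287.

0.429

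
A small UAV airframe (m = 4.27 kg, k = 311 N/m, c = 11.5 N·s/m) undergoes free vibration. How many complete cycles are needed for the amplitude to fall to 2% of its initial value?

4 cycles

ζ = c/(2√(km)) = 11.5/(2√(311 × 4.27)) = 11.5/72.88 = 0.1578.
Logarithmic decrement δ = 2πζ/√(1 − ζ²) = 2π × 0.1578/√(1 − 0.0249) = 1.004.
x_n/x₀ = e^(−nδ) ≤ 0.02; take ln: n ≥ ln(1/0.02)/δ = 3.912/1.004 = 3.896.
So 4 complete cycles are required.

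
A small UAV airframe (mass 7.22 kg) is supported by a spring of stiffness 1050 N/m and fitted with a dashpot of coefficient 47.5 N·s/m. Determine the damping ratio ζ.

ω_n = √(k/m) = √(1050/7.22) = 12.06 rad/s.
Critical damping c_c = 2√(k·m) = 2√(1050 × 7.22) = 174.1 N·s/m, so ζ = c/c_c = 47.5/174.1 = 0.2728.

0.273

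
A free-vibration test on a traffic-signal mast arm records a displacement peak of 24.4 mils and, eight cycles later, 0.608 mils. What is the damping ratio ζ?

0.0733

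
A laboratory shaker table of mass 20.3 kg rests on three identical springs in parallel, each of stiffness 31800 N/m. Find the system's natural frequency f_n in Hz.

10.9 Hz

Parallel springs add: k_eq = 3 × 31800 = 95400 N/m.
ω_n = √(k_eq/m) = √(95400/20.3) = √4700 = 68.55 rad/s.
f_n = ω_n/(2π) = 68.55/6.283 = 10.91 Hz.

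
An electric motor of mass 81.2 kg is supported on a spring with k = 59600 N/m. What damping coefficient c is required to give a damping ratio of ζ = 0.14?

616 N·s/m

c_c = 2√(k·m) = 2√(59600 × 81.2) = 4400 N·s/m.
c = ζ·c_c = 0.14 × 4400 = 616.0 N·s/m.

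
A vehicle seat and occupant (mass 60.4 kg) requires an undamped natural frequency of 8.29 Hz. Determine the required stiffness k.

ω_n = 2πf_n = 2π × 8.29 = 52.09 rad/s.
k = m·ω_n² = 60.4 × 52.09² = 60.4 × 2713 = 163900 N/m.

164000 N/m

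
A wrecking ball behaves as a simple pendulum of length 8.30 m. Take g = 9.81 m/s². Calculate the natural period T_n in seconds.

5.78 s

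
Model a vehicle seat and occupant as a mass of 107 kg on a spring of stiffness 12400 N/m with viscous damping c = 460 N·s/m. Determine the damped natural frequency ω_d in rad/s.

ω_n = √(k/m) = √(12400/107) = 10.77 rad/s.
Critical damping c_c = 2√(k·m) = 2√(12400 × 107) = 2304 N·s/m, so ζ = c/c_c = 460/2304 = 0.1997.
ω_d = ω_n√(1 − ζ²) = 10.77 × √(1 − 0.0399) = 10.55 rad/s.

10.5 rad/s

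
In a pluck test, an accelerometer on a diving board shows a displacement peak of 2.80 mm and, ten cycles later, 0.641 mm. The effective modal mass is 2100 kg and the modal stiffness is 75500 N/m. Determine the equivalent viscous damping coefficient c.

591 N·s/m

Logarithmic decrement δ = (1/n)·ln(x₀/x_n) = (1/10)·ln(2.80/0.641) = (1/10)·ln(4.368) = 0.1474.
ζ = δ/√(4π² + δ²) = 0.1474/√(39.48 + 0.0217) = 0.1474/6.285 = 0.02346.
c = ζ · 2√(km) = 0.02346 × 2√(75500 × 2100) = 0.02346 × 25180 = 590.8 N·s/m.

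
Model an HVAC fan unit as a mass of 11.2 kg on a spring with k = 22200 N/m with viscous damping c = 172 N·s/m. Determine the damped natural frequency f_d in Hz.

ω_n = √(k/m) = √(22200/11.2) = 44.52 rad/s.
Critical damping c_c = 2√(k·m) = 2√(22200 × 11.2) = 997.3 N·s/m, so ζ = c/c_c = 172/997.3 = 0.1725.
ω_d = ω_n√(1 − ζ²) = 44.52 × √(1 − 0.0297) = 43.85 rad/s.
f_d = ω_d/(2π) = 6.980 Hz.

6.98 Hz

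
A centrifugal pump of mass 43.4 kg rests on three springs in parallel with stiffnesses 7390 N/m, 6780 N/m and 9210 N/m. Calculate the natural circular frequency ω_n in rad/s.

Parallel springs add: k_eq = 7390 + 6780 + 9210 = 23380 N/m.
ω_n = √(k_eq/m) = √(23380/43.4) = √538.7 = 23.21 rad/s.

23.2 rad/s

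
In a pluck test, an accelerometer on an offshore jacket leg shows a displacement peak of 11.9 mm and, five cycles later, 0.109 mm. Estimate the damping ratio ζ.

Logarithmic decrement δ = (1/n)·ln(x₀/x_n) = (1/5)·ln(11.9/0.109) = (1/5)·ln(109.2) = 0.9386.
ζ = δ/√(4π² + δ²) = 0.9386/√(39.48 + 0.881) = 0.9386/6.353 = 0.1477.

0.148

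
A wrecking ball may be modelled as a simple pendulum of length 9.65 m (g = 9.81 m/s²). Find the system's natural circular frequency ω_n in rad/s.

1.01 rad/s

For a simple pendulum ω_n = √(g/L) = √(9.81/9.65) = √1.017 = 1.008 rad/s.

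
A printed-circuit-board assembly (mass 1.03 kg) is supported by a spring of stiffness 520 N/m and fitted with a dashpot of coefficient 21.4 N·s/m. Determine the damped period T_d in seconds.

ω_n = √(k/m) = √(520.0/1.03) = 22.47 rad/s.
Critical damping c_c = 2√(k·m) = 2√(520.0 × 1.03) = 46.29 N·s/m, so ζ = c/c_c = 21.4/46.29 = 0.4623.
ω_d = ω_n√(1 − ζ²) = 22.47 × √(1 − 0.214) = 19.92 rad/s.
T_d = 2π/ω_d = 0.3154 s.

0.315 s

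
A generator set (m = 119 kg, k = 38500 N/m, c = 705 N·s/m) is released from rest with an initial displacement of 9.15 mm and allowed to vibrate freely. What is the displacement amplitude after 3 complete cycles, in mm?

0.393 mm

ζ = c/(2√(km)) = 705/(2√(38500 × 119)) = 705/4281 = 0.1647.
Logarithmic decrement δ = 2πζ/√(1 − ζ²) = 2π × 0.1647/√(1 − 0.0271) = 1.049.
After n cycles, x_n/x₀ = e^(−nδ), so x_3 = 9.15 × e^(−3 × 1.049) = 9.15 × 0.04297 = 0.3932 mm.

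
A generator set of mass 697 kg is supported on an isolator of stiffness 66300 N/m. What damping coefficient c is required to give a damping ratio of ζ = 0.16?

c_c = 2√(k·m) = 2√(66300 × 697) = 13600 N·s/m.
c = ζ·c_c = 0.16 × 13600 = 2175 N·s/m.

2180 N·s/m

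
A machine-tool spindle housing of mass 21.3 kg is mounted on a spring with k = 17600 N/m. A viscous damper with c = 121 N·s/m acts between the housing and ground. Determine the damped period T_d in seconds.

0.220 s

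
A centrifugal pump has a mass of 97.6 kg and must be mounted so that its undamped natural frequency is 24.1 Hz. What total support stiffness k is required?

2240000 N/m

ω_n = 2πf_n = 2π × 24.1 = 151.4 rad/s.
k = m·ω_n² = 97.6 × 151.4² = 97.6 × 22930 = 2238000 N/m.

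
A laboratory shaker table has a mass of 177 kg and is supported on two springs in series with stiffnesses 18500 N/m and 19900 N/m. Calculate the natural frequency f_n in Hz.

1.17 Hz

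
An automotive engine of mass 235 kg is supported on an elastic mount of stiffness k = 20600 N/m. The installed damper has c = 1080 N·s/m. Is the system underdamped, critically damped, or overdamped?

c_c = 2√(k·m) = 4400 N·s/m; ζ = c/c_c = 1080/4400 = 0.245.
Since ζ < 1 the system is underdamped.

underdamped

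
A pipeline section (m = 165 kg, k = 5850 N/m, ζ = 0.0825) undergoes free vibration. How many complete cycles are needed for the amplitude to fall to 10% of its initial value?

5 cycles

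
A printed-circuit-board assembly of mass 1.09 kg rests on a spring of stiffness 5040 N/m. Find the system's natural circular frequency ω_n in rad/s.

ω_n = √(k/m) = √(5040/1.09) = √4624 = 68.00 rad/s.

68.0 rad/s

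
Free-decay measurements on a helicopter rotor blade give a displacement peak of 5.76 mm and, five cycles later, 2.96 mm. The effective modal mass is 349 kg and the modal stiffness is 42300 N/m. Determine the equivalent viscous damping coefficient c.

163 N·s/m

Logarithmic decrement δ = (1/n)·ln(x₀/x_n) = (1/5)·ln(5.76/2.96) = (1/5)·ln(1.946) = 0.1331.
ζ = δ/√(4π² + δ²) = 0.1331/√(39.48 + 0.0177) = 0.1331/6.285 = 0.02119.
c = ζ · 2√(km) = 0.02119 × 2√(42300 × 349) = 0.02119 × 7684 = 162.8 N·s/m.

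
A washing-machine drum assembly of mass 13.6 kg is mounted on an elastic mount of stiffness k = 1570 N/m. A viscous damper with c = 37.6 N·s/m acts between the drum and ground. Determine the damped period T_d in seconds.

0.590 s

ω_n = √(k/m) = √(1570/13.6) = 10.74 rad/s.
Critical damping c_c = 2√(k·m) = 2√(1570 × 13.6) = 292.2 N·s/m, so ζ = c/c_c = 37.6/292.2 = 0.1287.
ω_d = ω_n√(1 − ζ²) = 10.74 × √(1 − 0.0166) = 10.66 rad/s.
T_d = 2π/ω_d = 0.5897 s.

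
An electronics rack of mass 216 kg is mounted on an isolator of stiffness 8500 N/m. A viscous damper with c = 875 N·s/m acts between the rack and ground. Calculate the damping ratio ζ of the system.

ω_n = √(k/m) = √(8500/216) = 6.273 rad/s.
Critical damping c_c = 2√(k·m) = 2√(8500 × 216) = 2710 N·s/m, so ζ = c/c_c = 875/2710 = 0.3229.

0.323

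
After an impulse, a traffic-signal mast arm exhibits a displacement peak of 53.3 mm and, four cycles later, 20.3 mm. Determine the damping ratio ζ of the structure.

Logarithmic decrement δ = (1/n)·ln(x₀/x_n) = (1/4)·ln(53.3/20.3) = (1/4)·ln(2.626) = 0.2413.
ζ = δ/√(4π² + δ²) = 0.2413/√(39.48 + 0.0582) = 0.2413/6.288 = 0.03838.

0.0384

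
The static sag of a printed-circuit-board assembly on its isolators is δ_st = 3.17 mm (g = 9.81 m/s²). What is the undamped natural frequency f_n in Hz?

8.85 Hz

ω_n = √(g/δ_st) = √(9.81/0.00317) = √3095 = 55.63 rad/s.
f_n = ω_n/(2π) = 55.63/6.283 = 8.854 Hz.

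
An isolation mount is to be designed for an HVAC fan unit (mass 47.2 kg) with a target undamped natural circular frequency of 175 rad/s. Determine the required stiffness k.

k = m·ω_n² = 47.2 × 175.0² = 47.2 × 30620 = 1446000 N/m.

1450000 N/m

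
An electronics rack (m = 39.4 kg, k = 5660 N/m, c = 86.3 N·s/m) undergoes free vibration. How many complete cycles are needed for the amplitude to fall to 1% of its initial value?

8 cycles

ζ = c/(2√(km)) = 86.3/(2√(5660 × 39.4)) = 86.3/944.5 = 0.09137.
Logarithmic decrement δ = 2πζ/√(1 − ζ²) = 2π × 0.09137/√(1 − 0.00835) = 0.5765.
x_n/x₀ = e^(−nδ) ≤ 0.01; take ln: n ≥ ln(1/0.01)/δ = 4.605/0.5765 = 7.988.
So 8 complete cycles are required.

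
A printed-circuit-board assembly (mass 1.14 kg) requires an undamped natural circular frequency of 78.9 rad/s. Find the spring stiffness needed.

7100 N/m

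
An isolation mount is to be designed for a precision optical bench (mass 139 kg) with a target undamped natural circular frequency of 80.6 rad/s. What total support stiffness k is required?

903000 N/m

k = m·ω_n² = 139 × 80.60² = 139 × 6496 = 903000 N/m.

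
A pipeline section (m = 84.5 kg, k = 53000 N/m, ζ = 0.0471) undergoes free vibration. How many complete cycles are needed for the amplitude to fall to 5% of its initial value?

11 cycles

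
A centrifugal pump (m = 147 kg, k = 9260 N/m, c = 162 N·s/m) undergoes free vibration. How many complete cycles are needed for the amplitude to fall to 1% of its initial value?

ζ = c/(2√(km)) = 162/(2√(9260 × 147)) = 162/2333 = 0.06943.
Logarithmic decrement δ = 2πζ/√(1 − ζ²) = 2π × 0.06943/√(1 − 0.00482) = 0.4373.
x_n/x₀ = e^(−nδ) ≤ 0.01; take ln: n ≥ ln(1/0.01)/δ = 4.605/0.4373 = 10.53.
So 11 complete cycles are required.

11 cycles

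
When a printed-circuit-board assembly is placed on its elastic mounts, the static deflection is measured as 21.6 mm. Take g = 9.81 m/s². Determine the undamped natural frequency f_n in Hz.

ω_n = √(g/δ_st) = √(9.81/0.0216) = √454.2 = 21.31 rad/s.
f_n = ω_n/(2π) = 21.31/6.283 = 3.392 Hz.

3.39 Hz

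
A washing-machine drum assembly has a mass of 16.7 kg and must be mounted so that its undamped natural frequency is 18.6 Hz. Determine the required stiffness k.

ω_n = 2πf_n = 2π × 18.6 = 116.9 rad/s.
k = m·ω_n² = 16.7 × 116.9² = 16.7 × 13660 = 228100 N/m.

228000 N/m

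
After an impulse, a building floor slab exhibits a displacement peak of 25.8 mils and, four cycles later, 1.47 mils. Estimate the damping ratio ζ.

0.113

Logarithmic decrement δ = (1/n)·ln(x₀/x_n) = (1/4)·ln(25.8/1.47) = (1/4)·ln(17.55) = 0.7163.
ζ = δ/√(4π² + δ²) = 0.7163/√(39.48 + 0.513) = 0.7163/6.324 = 0.1133.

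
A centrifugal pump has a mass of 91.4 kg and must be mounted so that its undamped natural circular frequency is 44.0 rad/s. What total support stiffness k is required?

177000 N/m

k = m·ω_n² = 91.4 × 44.00² = 91.4 × 1936 = 177000 N/m.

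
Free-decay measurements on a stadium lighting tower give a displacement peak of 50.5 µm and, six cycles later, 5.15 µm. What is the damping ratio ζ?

Logarithmic decrement δ = (1/n)·ln(x₀/x_n) = (1/6)·ln(50.5/5.15) = (1/6)·ln(9.806) = 0.3805.
ζ = δ/√(4π² + δ²) = 0.3805/√(39.48 + 0.145) = 0.3805/6.295 = 0.06045.

0.0604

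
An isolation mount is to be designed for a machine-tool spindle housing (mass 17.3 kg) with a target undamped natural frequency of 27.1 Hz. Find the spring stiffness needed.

ω_n = 2πf_n = 2π × 27.1 = 170.3 rad/s.
k = m·ω_n² = 17.3 × 170.3² = 17.3 × 28990 = 501600 N/m.

502000 N/m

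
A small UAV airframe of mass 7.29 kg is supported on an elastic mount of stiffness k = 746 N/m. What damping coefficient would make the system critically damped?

147 N·s/m

c_c = 2√(k·m) = 2√(746.0 × 7.29) = 2 × 73.75 = 147.5 N·s/m.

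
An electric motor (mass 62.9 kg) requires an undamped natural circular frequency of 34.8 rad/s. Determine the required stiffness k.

76200 N/m

k = m·ω_n² = 62.9 × 34.80² = 62.9 × 1211 = 76170 N/m.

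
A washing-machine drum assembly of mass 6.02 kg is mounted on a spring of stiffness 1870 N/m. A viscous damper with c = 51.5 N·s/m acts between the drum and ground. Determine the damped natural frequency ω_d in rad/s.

ω_n = √(k/m) = √(1870/6.02) = 17.62 rad/s.
Critical damping c_c = 2√(k·m) = 2√(1870 × 6.02) = 212.2 N·s/m, so ζ = c/c_c = 51.5/212.2 = 0.2427.
ω_d = ω_n√(1 − ζ²) = 17.62 × √(1 − 0.0589) = 17.10 rad/s.

17.1 rad/s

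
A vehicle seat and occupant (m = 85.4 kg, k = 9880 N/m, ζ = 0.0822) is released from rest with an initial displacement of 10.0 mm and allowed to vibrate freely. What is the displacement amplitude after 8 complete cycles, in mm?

0.158 mm

Logarithmic decrement δ = 2πζ/√(1 − ζ²) = 2π × 0.08220/√(1 − 0.00676) = 0.5182.
After n cycles, x_n/x₀ = e^(−nδ), so x_8 = 10.0 × e^(−8 × 0.5182) = 10.0 × 0.01583 = 0.1583 mm.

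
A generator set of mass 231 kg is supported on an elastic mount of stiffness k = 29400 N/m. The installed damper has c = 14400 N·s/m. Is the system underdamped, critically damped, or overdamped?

overdamped

c_c = 2√(k·m) = 5212 N·s/m; ζ = c/c_c = 14400/5212 = 2.76.
Since ζ > 1 the system is overdamped.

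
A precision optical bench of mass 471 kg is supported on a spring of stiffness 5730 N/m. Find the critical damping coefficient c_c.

c_c = 2√(k·m) = 2√(5730 × 471) = 2 × 1643 = 3286 N·s/m.

3290 N·s/m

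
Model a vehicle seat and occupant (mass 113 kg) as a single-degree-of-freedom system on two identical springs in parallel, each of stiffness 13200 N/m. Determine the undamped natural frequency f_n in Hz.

2.43 Hz

Parallel springs add: k_eq = 2 × 13200 = 26400 N/m.
ω_n = √(k_eq/m) = √(26400/113) = √233.6 = 15.28 rad/s.
f_n = ω_n/(2π) = 15.28/6.283 = 2.433 Hz.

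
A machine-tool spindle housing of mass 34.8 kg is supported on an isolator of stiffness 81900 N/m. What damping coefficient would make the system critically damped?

c_c = 2√(k·m) = 2√(81900 × 34.8) = 2 × 1688 = 3376 N·s/m.

3380 N·s/m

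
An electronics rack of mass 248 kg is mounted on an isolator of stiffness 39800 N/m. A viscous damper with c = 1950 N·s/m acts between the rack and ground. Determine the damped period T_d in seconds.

0.522 s

ω_n = √(k/m) = √(39800/248) = 12.67 rad/s.
Critical damping c_c = 2√(k·m) = 2√(39800 × 248) = 6283 N·s/m, so ζ = c/c_c = 1950/6283 = 0.3103.
ω_d = ω_n√(1 − ζ²) = 12.67 × √(1 − 0.0963) = 12.04 rad/s.
T_d = 2π/ω_d = 0.5217 s.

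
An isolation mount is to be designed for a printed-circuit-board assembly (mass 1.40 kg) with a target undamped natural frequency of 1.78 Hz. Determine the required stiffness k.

ω_n = 2πf_n = 2π × 1.78 = 11.18 rad/s.
k = m·ω_n² = 1.40 × 11.18² = 1.40 × 125.1 = 175.1 N/m.

175 N/m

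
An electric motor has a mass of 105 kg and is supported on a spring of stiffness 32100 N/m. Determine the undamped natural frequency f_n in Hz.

ω_n = √(k/m) = √(32100/105) = √305.7 = 17.48 rad/s.
f_n = ω_n/(2π) = 17.48/6.283 = 2.783 Hz.

2.78 Hz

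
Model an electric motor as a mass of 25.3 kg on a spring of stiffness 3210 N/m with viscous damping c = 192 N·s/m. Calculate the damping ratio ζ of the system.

0.337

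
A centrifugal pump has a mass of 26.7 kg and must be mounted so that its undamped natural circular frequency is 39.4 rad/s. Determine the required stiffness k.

41400 N/m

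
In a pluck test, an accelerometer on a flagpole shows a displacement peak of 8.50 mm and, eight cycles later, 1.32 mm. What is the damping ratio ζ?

Logarithmic decrement δ = (1/n)·ln(x₀/x_n) = (1/8)·ln(8.50/1.32) = (1/8)·ln(6.439) = 0.2328.
ζ = δ/√(4π² + δ²) = 0.2328/√(39.48 + 0.0542) = 0.2328/6.287 = 0.03703.

0.0370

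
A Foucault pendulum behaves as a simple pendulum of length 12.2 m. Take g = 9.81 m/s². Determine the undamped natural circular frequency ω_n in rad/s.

For a simple pendulum ω_n = √(g/L) = √(9.81/12.2) = √0.8041 = 0.8967 rad/s.

0.897 rad/s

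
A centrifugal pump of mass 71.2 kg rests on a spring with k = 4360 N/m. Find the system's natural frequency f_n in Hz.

1.25 Hz

ω_n = √(k/m) = √(4360/71.2) = √61.24 = 7.825 rad/s.
f_n = ω_n/(2π) = 7.825/6.283 = 1.245 Hz.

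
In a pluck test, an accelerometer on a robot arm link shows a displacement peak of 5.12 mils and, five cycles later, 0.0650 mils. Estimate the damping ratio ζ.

0.138

Logarithmic decrement δ = (1/n)·ln(x₀/x_n) = (1/5)·ln(5.12/0.0650) = (1/5)·ln(78.77) = 0.8733.
ζ = δ/√(4π² + δ²) = 0.8733/√(39.48 + 0.763) = 0.8733/6.344 = 0.1377.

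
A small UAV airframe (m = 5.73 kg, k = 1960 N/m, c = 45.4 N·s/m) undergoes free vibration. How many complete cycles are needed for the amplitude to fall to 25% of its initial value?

ζ = c/(2√(km)) = 45.4/(2√(1960 × 5.73)) = 45.4/212.0 = 0.2142.
Logarithmic decrement δ = 2πζ/√(1 − ζ²) = 2π × 0.2142/√(1 − 0.0459) = 1.378.
x_n/x₀ = e^(−nδ) ≤ 0.25; take ln: n ≥ ln(1/0.25)/δ = 1.386/1.378 = 1.006.
So 2 complete cycles are required.

2 cycles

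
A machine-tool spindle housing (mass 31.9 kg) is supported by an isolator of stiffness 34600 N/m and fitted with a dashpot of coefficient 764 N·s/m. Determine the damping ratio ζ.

0.364

ω_n = √(k/m) = √(34600/31.9) = 32.93 rad/s.
Critical damping c_c = 2√(k·m) = 2√(34600 × 31.9) = 2101 N·s/m, so ζ = c/c_c = 764/2101 = 0.3636.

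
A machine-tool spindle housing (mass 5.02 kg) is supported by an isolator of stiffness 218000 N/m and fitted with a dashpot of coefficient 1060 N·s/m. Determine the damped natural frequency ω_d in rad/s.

180 rad/s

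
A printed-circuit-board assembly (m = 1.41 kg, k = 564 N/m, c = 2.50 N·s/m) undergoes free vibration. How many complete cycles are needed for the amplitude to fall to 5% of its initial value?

ζ = c/(2√(km)) = 2.50/(2√(564 × 1.41)) = 2.50/56.40 = 0.04433.
Logarithmic decrement δ = 2πζ/√(1 − ζ²) = 2π × 0.04433/√(1 − 0.00196) = 0.2788.
x_n/x₀ = e^(−nδ) ≤ 0.05; take ln: n ≥ ln(1/0.05)/δ = 2.996/0.2788 = 10.75.
So 11 complete cycles are required.

11 cycles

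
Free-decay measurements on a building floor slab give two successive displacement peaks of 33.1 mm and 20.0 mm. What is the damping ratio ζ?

0.0799

Logarithmic decrement δ = (1/n)·ln(x₀/x_n) = (1/1)·ln(33.1/20.0) = (1/1)·ln(1.655) = 0.5038.
ζ = δ/√(4π² + δ²) = 0.5038/√(39.48 + 0.254) = 0.5038/6.303 = 0.07993.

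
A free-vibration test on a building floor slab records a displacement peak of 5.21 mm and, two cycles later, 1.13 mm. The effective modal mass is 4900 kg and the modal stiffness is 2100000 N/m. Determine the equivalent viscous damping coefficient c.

24500 N·s/m

Logarithmic decrement δ = (1/n)·ln(x₀/x_n) = (1/2)·ln(5.21/1.13) = (1/2)·ln(4.611) = 0.7642.
ζ = δ/√(4π² + δ²) = 0.7642/√(39.48 + 0.584) = 0.7642/6.329 = 0.1207.
c = ζ · 2√(km) = 0.1207 × 2√(2100000 × 4900) = 0.1207 × 202900 = 24490 N·s/m.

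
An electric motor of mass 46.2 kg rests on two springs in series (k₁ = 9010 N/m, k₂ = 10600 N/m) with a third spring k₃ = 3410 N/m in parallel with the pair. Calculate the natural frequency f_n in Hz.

Series pair: k_s = k₁k₂/(k₁+k₂) = (9010)(10600)/(9010 + 10600) = 4870 N/m. In parallel with k₃: k_eq = 4870 + 3410 = 8280 N/m.
ω_n = √(k_eq/m) = √(8280/46.2) = √179.2 = 13.39 rad/s.
f_n = ω_n/(2π) = 13.39/6.283 = 2.131 Hz.

2.13 Hz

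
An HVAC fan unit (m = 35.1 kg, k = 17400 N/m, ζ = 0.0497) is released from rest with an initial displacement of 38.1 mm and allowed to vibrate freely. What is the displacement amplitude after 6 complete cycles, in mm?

5.84 mm

Logarithmic decrement δ = 2πζ/√(1 − ζ²) = 2π × 0.04970/√(1 − 0.00247) = 0.3127.
After n cycles, x_n/x₀ = e^(−nδ), so x_6 = 38.1 × e^(−6 × 0.3127) = 38.1 × 0.1532 = 5.837 mm.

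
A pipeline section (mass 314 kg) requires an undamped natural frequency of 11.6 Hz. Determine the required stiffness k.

1670000 N/m

ω_n = 2πf_n = 2π × 11.6 = 72.88 rad/s.
k = m·ω_n² = 314 × 72.88² = 314 × 5312 = 1668000 N/m.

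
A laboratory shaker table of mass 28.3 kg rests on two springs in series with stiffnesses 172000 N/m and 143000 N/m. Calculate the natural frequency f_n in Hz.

Series springs: 1/k_eq = 1/172000 + 1/143000 = 1.281×10^-5, so k_eq = 78080 N/m.
ω_n = √(k_eq/m) = √(78080/28.3) = √2759 = 52.53 rad/s.
f_n = ω_n/(2π) = 52.53/6.283 = 8.360 Hz.

8.36 Hz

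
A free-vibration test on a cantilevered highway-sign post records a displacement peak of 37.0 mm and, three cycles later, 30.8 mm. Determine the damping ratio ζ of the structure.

Logarithmic decrement δ = (1/n)·ln(x₀/x_n) = (1/3)·ln(37.0/30.8) = (1/3)·ln(1.201) = 0.06113.
ζ = δ/√(4π² + δ²) = 0.06113/√(39.48 + 0.00374) = 0.06113/6.283 = 0.009729.

0.00973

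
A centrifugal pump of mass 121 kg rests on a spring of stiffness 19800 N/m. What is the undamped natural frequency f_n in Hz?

ω_n = √(k/m) = √(19800/121) = √163.6 = 12.79 rad/s.
f_n = ω_n/(2π) = 12.79/6.283 = 2.036 Hz.

2.04 Hz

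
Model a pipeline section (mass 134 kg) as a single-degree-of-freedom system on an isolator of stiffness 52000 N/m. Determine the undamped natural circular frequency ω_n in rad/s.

ω_n = √(k/m) = √(52000/134) = √388.1 = 19.70 rad/s.

19.7 rad/s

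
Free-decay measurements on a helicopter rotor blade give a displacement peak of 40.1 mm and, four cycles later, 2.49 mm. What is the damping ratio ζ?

Logarithmic decrement δ = (1/n)·ln(x₀/x_n) = (1/4)·ln(40.1/2.49) = (1/4)·ln(16.10) = 0.6948.
ζ = δ/√(4π² + δ²) = 0.6948/√(39.48 + 0.483) = 0.6948/6.321 = 0.1099.

0.110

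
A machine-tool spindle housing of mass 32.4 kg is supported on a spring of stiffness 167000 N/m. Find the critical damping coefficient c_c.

4650 N·s/m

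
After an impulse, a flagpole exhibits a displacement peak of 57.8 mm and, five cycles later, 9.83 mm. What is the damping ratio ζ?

Logarithmic decrement δ = (1/n)·ln(x₀/x_n) = (1/5)·ln(57.8/9.83) = (1/5)·ln(5.880) = 0.3543.
ζ = δ/√(4π² + δ²) = 0.3543/√(39.48 + 0.126) = 0.3543/6.293 = 0.05630.

0.0563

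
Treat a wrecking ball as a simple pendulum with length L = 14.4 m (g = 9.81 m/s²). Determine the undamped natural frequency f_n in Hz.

0.131 Hz

For a simple pendulum ω_n = √(g/L) = √(9.81/14.4) = √0.6813 = 0.8254 rad/s.
f_n = ω_n/(2π) = 0.8254/6.283 = 0.1314 Hz.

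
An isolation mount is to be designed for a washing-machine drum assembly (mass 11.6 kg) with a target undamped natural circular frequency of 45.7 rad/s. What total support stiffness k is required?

24200 N/m

k = m·ω_n² = 11.6 × 45.70² = 11.6 × 2088 = 24230 N/m.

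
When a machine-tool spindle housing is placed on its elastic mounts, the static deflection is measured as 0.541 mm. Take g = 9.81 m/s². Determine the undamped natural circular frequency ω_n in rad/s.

135 rad/s

ω_n = √(g/δ_st) = √(9.81/0.000541) = √18130 = 134.7 rad/s.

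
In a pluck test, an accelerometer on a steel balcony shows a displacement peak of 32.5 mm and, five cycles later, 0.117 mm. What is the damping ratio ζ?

0.176

Logarithmic decrement δ = (1/n)·ln(x₀/x_n) = (1/5)·ln(32.5/0.117) = (1/5)·ln(277.8) = 1.125.
ζ = δ/√(4π² + δ²) = 1.125/√(39.48 + 1.27) = 1.125/6.383 = 0.1763.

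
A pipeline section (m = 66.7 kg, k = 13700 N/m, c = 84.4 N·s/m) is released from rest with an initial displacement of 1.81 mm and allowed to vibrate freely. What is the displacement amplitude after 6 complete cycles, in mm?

0.342 mm

ζ = c/(2√(km)) = 84.4/(2√(13700 × 66.7)) = 84.4/1912 = 0.04415.
Logarithmic decrement δ = 2πζ/√(1 − ζ²) = 2π × 0.04415/√(1 − 0.00195) = 0.2776.
After n cycles, x_n/x₀ = e^(−nδ), so x_6 = 1.81 × e^(−6 × 0.2776) = 1.81 × 0.1890 = 0.3421 mm.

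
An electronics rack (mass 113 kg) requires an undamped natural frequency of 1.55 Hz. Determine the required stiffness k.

10700 N/m

ω_n = 2πf_n = 2π × 1.55 = 9.739 rad/s.
k = m·ω_n² = 113 × 9.739² = 113 × 94.85 = 10720 N/m.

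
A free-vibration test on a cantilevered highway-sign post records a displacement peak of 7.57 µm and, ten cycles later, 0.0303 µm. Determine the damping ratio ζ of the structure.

Logarithmic decrement δ = (1/n)·ln(x₀/x_n) = (1/10)·ln(7.57/0.0303) = (1/10)·ln(249.8) = 0.5521.
ζ = δ/√(4π² + δ²) = 0.5521/√(39.48 + 0.305) = 0.5521/6.307 = 0.08753.

0.0875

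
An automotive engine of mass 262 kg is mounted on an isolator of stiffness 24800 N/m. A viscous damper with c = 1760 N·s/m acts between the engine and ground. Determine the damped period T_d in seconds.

ω_n = √(k/m) = √(24800/262) = 9.729 rad/s.
Critical damping c_c = 2√(k·m) = 2√(24800 × 262) = 5098 N·s/m, so ζ = c/c_c = 1760/5098 = 0.3452.
ω_d = ω_n√(1 − ζ²) = 9.729 × √(1 − 0.119) = 9.131 rad/s.
T_d = 2π/ω_d = 0.6881 s.

0.688 s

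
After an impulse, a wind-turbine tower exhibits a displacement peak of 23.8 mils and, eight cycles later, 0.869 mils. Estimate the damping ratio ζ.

Logarithmic decrement δ = (1/n)·ln(x₀/x_n) = (1/8)·ln(23.8/0.869) = (1/8)·ln(27.39) = 0.4138.
ζ = δ/√(4π² + δ²) = 0.4138/√(39.48 + 0.171) = 0.4138/6.297 = 0.06571.

0.0657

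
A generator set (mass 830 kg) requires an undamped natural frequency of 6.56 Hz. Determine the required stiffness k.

1410000 N/m

ω_n = 2πf_n = 2π × 6.56 = 41.22 rad/s.
k = m·ω_n² = 830 × 41.22² = 830 × 1699 = 1410000 N/m.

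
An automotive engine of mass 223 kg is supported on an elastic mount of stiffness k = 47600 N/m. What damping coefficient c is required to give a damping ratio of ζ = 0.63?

c_c = 2√(k·m) = 2√(47600 × 223) = 6516 N·s/m.
c = ζ·c_c = 0.63 × 6516 = 4105 N·s/m.

4110 N·s/m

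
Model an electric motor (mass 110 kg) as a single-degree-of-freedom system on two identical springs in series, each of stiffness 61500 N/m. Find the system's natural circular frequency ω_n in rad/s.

16.7 rad/s

Series springs: 1/k_eq = 2/61500, so k_eq = 61500/2 = 30750 N/m.
ω_n = √(k_eq/m) = √(30750/110) = √279.5 = 16.72 rad/s.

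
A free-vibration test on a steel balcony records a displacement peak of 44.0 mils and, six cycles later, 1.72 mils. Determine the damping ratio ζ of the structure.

0.0857

Logarithmic decrement δ = (1/n)·ln(x₀/x_n) = (1/6)·ln(44.0/1.72) = (1/6)·ln(25.58) = 0.5403.
ζ = δ/√(4π² + δ²) = 0.5403/√(39.48 + 0.292) = 0.5403/6.306 = 0.08568.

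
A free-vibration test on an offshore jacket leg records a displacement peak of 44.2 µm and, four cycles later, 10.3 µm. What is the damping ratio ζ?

Logarithmic decrement δ = (1/n)·ln(x₀/x_n) = (1/4)·ln(44.2/10.3) = (1/4)·ln(4.291) = 0.3641.
ζ = δ/√(4π² + δ²) = 0.3641/√(39.48 + 0.133) = 0.3641/6.294 = 0.05786.

0.0579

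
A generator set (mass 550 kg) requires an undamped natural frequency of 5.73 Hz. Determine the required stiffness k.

ω_n = 2πf_n = 2π × 5.73 = 36.00 rad/s.
k = m·ω_n² = 550 × 36.00² = 550 × 1296 = 712900 N/m.

713000 N/m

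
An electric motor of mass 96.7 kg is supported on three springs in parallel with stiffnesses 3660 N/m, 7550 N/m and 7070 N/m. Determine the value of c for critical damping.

2660 N·s/m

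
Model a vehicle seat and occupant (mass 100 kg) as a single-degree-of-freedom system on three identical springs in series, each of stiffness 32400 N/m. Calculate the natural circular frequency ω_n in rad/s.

Series springs: 1/k_eq = 3/32400, so k_eq = 32400/3 = 10800 N/m.
ω_n = √(k_eq/m) = √(10800/100) = √108.0 = 10.39 rad/s.

10.4 rad/s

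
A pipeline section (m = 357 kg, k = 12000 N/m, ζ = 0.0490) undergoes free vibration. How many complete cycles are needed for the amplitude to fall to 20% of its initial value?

6 cycles

Logarithmic decrement δ = 2πζ/√(1 − ζ²) = 2π × 0.04900/√(1 − 0.00240) = 0.3082.
x_n/x₀ = e^(−nδ) ≤ 0.2; take ln: n ≥ ln(1/0.2)/δ = 1.609/0.3082 = 5.221.
So 6 complete cycles are required.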